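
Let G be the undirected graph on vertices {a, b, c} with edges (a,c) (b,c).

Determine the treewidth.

1

A width-1 tree decomposition is:
Bags: B1 = {b, c}  B2 = {a, c}
Tree: B1–B2
Every bag has size at most 2, so the width is 2 − 1 = 1 and tw(G) ≤ 1. Any graph with an edge has treewidth ≥ 1, and G has the edge b–c. Therefore the treewidth is 1.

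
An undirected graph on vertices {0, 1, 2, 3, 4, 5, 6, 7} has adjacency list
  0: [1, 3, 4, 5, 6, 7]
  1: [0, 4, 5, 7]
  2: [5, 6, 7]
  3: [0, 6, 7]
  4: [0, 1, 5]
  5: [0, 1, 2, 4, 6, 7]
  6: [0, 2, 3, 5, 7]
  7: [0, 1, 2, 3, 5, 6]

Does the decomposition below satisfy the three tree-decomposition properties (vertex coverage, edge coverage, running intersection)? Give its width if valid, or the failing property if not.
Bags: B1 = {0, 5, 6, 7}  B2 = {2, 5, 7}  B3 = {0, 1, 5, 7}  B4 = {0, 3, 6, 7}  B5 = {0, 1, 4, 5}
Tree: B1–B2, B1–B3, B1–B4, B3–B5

A tree decomposition must satisfy three properties: every vertex lies in some bag; for every edge, both endpoints lie together in some bag; and for every vertex, the bags containing it form a connected subtree. Here edge (6,2) lies in no bag, so the decomposition is invalid.

No — edge (6,2) lies in no bag.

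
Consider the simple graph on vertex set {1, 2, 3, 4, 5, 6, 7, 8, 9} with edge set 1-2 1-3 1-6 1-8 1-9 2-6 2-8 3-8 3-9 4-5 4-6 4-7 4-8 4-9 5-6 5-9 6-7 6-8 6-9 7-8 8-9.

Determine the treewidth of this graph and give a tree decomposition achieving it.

Treewidth 3.
One such decomposition:
Bags: B1 = {4, 6, 8, 9}  B2 = {1, 6, 8, 9}  B3 = {4, 6, 7, 8}  B4 = {4, 5, 6, 9}  B5 = {1, 3, 8, 9}  B6 = {1, 2, 6, 8}
Tree: B1–B2, B1–B3, B1–B4, B2–B5, B2–B6

Every bag has size at most 4, so the width is 4 − 1 = 3 and tw(G) ≤ 3. Conversely, {1, 3, 8, 9} is a clique of size 4, and the vertices of any clique must share a bag in every tree decomposition; so some bag has ≥ 4 vertices and tw(G) ≥ 3. Hence tw(G) = 3 exactly.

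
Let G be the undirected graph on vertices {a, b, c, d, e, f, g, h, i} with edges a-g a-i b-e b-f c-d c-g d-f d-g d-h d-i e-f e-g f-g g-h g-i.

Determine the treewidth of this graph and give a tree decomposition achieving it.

Each bag holds 3 vertices, so the decomposition has width 2, which upper-bounds the treewidth. Conversely, {d, g, h} is a clique of size 3, and the vertices of any clique must share a bag in every tree decomposition; so some bag has ≥ 3 vertices and tw(G) ≥ 2. Therefore the treewidth is 2.

Treewidth 2.
One such decomposition:
Bags: B1 = {d, f, g}  B2 = {d, g, i}  B3 = {e, f, g}  B4 = {c, d, g}  B5 = {b, e, f}  B6 = {d, g, h}  B7 = {a, g, i}
Tree: B1–B2, B1–B3, B2–B4, B3–B5, B4–B6, B2–B7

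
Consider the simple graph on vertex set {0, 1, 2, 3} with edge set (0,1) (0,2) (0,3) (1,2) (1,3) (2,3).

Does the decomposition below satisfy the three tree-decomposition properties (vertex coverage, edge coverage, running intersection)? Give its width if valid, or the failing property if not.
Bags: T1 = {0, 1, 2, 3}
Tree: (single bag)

Vertex coverage: the bags together contain {0, 1, 2, 3}, the full vertex set. Edge coverage: each edge of G has both endpoints in at least one bag. Running intersection: for every vertex, the bags containing it form a connected subtree. All three properties hold, so this is a valid tree decomposition of width max|bag| − 1 = 3, and hence tw(G) ≤ 3.

Yes; width 3.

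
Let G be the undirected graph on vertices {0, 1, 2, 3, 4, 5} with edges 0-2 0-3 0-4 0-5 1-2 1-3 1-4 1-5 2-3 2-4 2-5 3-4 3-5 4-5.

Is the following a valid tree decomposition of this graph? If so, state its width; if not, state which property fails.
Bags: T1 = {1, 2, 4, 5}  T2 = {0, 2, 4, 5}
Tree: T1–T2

No — vertex 3 appears in no bag.

A tree decomposition must satisfy three properties: every vertex lies in some bag; for every edge, both endpoints lie together in some bag; and for every vertex, the bags containing it form a connected subtree. Here vertex 3 appears in no bag, so the decomposition is invalid.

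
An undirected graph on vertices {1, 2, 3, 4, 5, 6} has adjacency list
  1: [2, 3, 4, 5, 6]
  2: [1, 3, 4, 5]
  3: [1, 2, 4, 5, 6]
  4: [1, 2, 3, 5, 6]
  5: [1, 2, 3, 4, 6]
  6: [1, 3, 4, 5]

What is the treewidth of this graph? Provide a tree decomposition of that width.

Every bag has size at most 5, so the width is 5 − 1 = 4 and tw(G) ≤ 4. Conversely, {1, 2, 3, 4, 5} is a clique of size 5, and the vertices of any clique must share a bag in every tree decomposition; so some bag has ≥ 5 vertices and tw(G) ≥ 4. The upper and lower bounds meet at 4, so that is the treewidth.

Treewidth 4.
One such decomposition:
Bags: B1 = {1, 2, 3, 4, 5}  B2 = {1, 3, 4, 5, 6}
Tree: B1–B2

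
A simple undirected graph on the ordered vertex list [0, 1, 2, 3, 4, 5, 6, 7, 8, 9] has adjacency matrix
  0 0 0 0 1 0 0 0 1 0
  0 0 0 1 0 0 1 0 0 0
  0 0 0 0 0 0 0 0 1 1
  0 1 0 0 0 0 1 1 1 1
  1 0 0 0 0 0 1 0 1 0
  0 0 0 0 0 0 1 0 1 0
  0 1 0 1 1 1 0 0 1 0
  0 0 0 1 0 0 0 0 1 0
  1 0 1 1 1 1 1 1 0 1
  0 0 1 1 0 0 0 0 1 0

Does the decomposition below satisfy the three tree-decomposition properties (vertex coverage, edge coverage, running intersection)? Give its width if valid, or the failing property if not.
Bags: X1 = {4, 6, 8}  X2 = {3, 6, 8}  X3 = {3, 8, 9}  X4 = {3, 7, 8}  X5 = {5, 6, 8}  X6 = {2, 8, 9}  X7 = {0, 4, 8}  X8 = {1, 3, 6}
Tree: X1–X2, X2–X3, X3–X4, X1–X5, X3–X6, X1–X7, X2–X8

Yes; width 2.

Every vertex of G appears in some bag (union = {0, 1, 2, 3, 4, 5, 6, 7, 8, 9}); every edge is covered by a bag; and for each vertex v the set of bags containing v is connected in the bag tree. The decomposition is therefore valid. The largest bag has 3 vertices, so the width is 2.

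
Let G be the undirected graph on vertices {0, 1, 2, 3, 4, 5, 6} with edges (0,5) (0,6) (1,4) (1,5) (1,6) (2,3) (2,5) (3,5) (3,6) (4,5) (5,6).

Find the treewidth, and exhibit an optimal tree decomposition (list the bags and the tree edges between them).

Treewidth 2.
One such decomposition:
Bags: B1 = {1, 5, 6}  B2 = {3, 5, 6}  B3 = {2, 3, 5}  B4 = {1, 4, 5}  B5 = {0, 5, 6}
Tree: B1–B2, B2–B3, B1–B4, B2–B5

Every bag has size at most 3, so the width is 3 − 1 = 2 and tw(G) ≤ 2. For the lower bound, the 3 vertices {2, 3, 5} are pairwise adjacent, and any tree decomposition puts a clique entirely inside one bag — forcing width ≥ 2. The upper and lower bounds meet at 2, so that is the treewidth.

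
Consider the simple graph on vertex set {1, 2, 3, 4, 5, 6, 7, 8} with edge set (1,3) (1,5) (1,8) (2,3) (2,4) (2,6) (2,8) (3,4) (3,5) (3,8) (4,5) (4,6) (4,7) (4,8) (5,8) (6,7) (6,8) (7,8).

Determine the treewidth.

3

A width-3 tree decomposition is:
Bags: B1 = {2, 4, 6, 8}  B2 = {4, 6, 7, 8}  B3 = {2, 3, 4, 8}  B4 = {3, 4, 5, 8}  B5 = {1, 3, 5, 8}
Tree: B1–B2, B1–B3, B3–B4, B4–B5
Each bag holds 4 vertices, so the decomposition has width 3, which upper-bounds the treewidth. Conversely, {1, 3, 5, 8} is a clique of size 4, and the vertices of any clique must share a bag in every tree decomposition; so some bag has ≥ 4 vertices and tw(G) ≥ 3. Combining the bounds, tw(G) = 3.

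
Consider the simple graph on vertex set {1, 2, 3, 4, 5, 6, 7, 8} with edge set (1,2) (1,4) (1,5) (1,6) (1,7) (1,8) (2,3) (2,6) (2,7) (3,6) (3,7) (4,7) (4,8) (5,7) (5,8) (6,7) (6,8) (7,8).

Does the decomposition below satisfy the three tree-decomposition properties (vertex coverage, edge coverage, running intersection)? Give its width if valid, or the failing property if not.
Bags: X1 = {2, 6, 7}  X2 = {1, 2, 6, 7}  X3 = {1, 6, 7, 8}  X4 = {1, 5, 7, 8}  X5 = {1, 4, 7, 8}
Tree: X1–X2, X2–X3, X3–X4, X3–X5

A tree decomposition must satisfy three properties: every vertex lies in some bag; for every edge, both endpoints lie together in some bag; and for every vertex, the bags containing it form a connected subtree. Here vertex 3 appears in no bag, so the decomposition is invalid.

No — vertex 3 appears in no bag.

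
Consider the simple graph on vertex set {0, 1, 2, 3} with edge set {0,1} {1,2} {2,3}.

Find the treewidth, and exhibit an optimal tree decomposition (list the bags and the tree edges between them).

Treewidth 1.
One optimal decomposition is:
Bags: B1 = {2, 3}  B2 = {1, 2}  B3 = {0, 1}
Tree: B1–B2, B2–B3

Each bag holds 2 vertices, so the decomposition has width 1, which upper-bounds the treewidth. Any graph with an edge has treewidth ≥ 1, and G has the edge 3–2. The upper and lower bounds meet at 1, so that is the treewidth.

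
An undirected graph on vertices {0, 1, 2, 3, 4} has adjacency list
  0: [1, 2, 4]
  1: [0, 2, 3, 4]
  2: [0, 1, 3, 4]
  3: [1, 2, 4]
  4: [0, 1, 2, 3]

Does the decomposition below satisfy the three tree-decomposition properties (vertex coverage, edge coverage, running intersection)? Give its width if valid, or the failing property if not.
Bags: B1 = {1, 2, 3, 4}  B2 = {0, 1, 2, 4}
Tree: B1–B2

Every vertex of G appears in some bag (union = {0, 1, 2, 3, 4}); every edge is covered by a bag; and for each vertex v the set of bags containing v is connected in the bag tree. The decomposition is therefore valid. The largest bag has 4 vertices, so the width is 3.

Yes; width 3.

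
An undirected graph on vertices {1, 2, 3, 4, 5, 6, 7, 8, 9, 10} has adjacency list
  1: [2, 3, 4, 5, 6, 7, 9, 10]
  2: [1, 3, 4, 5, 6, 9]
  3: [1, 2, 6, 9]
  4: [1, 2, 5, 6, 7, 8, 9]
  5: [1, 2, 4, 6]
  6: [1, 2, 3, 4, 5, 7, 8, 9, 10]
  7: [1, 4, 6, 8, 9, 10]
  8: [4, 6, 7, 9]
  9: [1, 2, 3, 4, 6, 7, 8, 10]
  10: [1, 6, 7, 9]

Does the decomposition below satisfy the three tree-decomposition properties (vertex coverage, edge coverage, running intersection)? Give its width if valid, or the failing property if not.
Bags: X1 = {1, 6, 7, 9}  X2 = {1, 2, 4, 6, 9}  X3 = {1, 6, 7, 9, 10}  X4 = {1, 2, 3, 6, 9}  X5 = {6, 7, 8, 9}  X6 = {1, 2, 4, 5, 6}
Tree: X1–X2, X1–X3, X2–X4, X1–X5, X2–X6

A tree decomposition must satisfy three properties: every vertex lies in some bag; for every edge, both endpoints lie together in some bag; and for every vertex, the bags containing it form a connected subtree. Here edge (4,7) lies in no bag, so the decomposition is invalid.

No — edge (4,7) lies in no bag.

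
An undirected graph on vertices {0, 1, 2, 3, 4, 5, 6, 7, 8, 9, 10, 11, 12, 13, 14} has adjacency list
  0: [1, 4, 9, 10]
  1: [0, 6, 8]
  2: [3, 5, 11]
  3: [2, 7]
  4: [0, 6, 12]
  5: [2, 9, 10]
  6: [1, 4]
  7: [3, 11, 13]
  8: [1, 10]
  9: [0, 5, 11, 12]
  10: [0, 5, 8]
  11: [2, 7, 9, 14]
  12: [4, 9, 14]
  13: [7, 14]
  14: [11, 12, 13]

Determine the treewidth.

A width-3 tree decomposition is:
Bags: B1 = {2, 3, 7, 13}  B2 = {2, 7, 11, 13}  B3 = {2, 11, 13, 14}  B4 = {2, 5, 11, 14}  B5 = {5, 9, 11, 14}  B6 = {5, 9, 12, 14}  B7 = {5, 9, 10, 12}  B8 = {0, 9, 10, 12}  B9 = {0, 4, 10, 12}  B10 = {0, 4, 8, 10}  B11 = {0, 1, 4, 8}  B12 = {1, 4, 6, 8}
Tree: B1–B2, B2–B3, B3–B4, B4–B5, B5–B6, B6–B7, B7–B8, B8–B9, B9–B10, B10–B11, B11–B12
The largest bag has 4 vertices, giving width 3; this decomposition certifies tw(G) ≤ 3. For the lower bound: the 4 vertex sets {3,7,13}, {2}, {11}, {5,9,12,14} are disjoint, each induces a connected subgraph, and every pair is joined by at least one edge of G. Contracting each set to a single vertex therefore yields K_{4} as a minor, and since treewidth is minor-monotone, tw(G) ≥ tw(K_{4}) = 3. Combining the bounds, tw(G) = 3.

3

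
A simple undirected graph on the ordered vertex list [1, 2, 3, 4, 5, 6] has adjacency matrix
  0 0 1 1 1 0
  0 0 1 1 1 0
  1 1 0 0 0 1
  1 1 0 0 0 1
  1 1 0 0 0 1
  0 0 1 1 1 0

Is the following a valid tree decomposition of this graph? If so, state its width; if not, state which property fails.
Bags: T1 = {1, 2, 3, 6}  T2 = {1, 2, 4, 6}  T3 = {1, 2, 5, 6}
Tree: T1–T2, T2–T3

Yes; width 3.

Vertex coverage: the bags together contain {1, 2, 3, 4, 5, 6}, the full vertex set. Edge coverage: each edge of G has both endpoints in at least one bag. Running intersection: for every vertex, the bags containing it form a connected subtree. All three properties hold, so this is a valid tree decomposition of width max|bag| − 1 = 3, and hence tw(G) ≤ 3.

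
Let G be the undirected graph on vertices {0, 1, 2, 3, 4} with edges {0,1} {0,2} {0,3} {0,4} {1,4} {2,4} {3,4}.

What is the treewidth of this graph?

A width-2 tree decomposition is:
Bags: B1 = {0, 3, 4}  B2 = {0, 2, 4}  B3 = {0, 1, 4}
Tree: B1–B2, B1–B3
Every bag has size at most 3, so the width is 3 − 1 = 2 and tw(G) ≤ 2. On the other hand G contains the 3-clique {0, 1, 4}. A clique must lie in a single bag of any decomposition, so no decomposition can have width below 2. Hence tw(G) = 2 exactly.

2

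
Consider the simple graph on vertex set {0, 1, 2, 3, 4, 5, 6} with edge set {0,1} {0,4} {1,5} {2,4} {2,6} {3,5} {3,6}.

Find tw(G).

2

A width-2 tree decomposition is:
Bags: B1 = {0, 1, 5}  B2 = {0, 3, 5}  B3 = {0, 3, 6}  B4 = {0, 2, 6}  B5 = {0, 2, 4}
Tree: B1–B2, B2–B3, B3–B4, B4–B5
Every bag has size at most 3, so the width is 3 − 1 = 2 and tw(G) ≤ 2. For the lower bound, G contains the cycle 0–1–5–3–6–2–4–0, so G is not a forest; only forests have treewidth ≤ 1, hence tw(G) ≥ 2. Therefore the treewidth is 2.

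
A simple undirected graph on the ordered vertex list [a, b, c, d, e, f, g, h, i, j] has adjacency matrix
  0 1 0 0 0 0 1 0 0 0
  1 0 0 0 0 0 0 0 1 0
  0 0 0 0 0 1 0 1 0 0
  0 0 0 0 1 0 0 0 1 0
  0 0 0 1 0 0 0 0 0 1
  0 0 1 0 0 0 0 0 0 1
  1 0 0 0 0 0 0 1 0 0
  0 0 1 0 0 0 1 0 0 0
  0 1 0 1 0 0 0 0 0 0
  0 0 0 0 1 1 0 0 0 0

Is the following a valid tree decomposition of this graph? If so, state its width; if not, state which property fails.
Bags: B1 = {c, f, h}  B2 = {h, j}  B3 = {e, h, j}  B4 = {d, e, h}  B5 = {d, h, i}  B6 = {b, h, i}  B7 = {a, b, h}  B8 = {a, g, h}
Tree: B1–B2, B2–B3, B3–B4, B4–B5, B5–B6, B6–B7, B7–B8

A tree decomposition must satisfy three properties: every vertex lies in some bag; for every edge, both endpoints lie together in some bag; and for every vertex, the bags containing it form a connected subtree. Here edge (f,j) lies in no bag, so the decomposition is invalid.

No — edge (f,j) lies in no bag.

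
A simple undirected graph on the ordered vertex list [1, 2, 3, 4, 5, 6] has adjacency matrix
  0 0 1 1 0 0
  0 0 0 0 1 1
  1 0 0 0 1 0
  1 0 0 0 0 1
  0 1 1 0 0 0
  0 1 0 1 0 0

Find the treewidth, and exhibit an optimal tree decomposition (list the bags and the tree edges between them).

Treewidth 2.
One optimal decomposition is:
Bags: B1 = {1, 3, 4}  B2 = {3, 4, 5}  B3 = {2, 4, 5}  B4 = {2, 4, 6}
Tree: B1–B2, B2–B3, B3–B4

The largest bag has 3 vertices, giving width 2; this decomposition certifies tw(G) ≤ 2. The edges 4–1–3–5–2–6–4 form a cycle, so G is not a tree and its treewidth is at least 2. Combining the bounds, tw(G) = 2.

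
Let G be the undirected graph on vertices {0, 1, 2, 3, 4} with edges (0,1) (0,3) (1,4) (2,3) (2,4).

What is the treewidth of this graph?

2

A width-2 tree decomposition is:
Bags: B1 = {0, 1, 3}  B2 = {1, 2, 3}  B3 = {1, 2, 4}
Tree: B1–B2, B2–B3
The largest bag has 3 vertices, giving width 2; this decomposition certifies tw(G) ≤ 2. Since 1–0–3–2–4–1 is a cycle in G, G is not acyclic. Forests are exactly the graphs of treewidth ≤ 1, so tw(G) ≥ 2. Hence tw(G) = 2 exactly.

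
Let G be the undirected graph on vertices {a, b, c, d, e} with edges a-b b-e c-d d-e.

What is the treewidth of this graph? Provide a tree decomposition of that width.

Treewidth 1.
One optimal decomposition is:
Bags: B1 = {a, b}  B2 = {b, e}  B3 = {d, e}  B4 = {c, d}
Tree: B1–B2, B2–B3, B3–B4

Each bag holds 2 vertices, so the decomposition has width 1, which upper-bounds the treewidth. G has an edge, so its treewidth is at least 1. Hence tw(G) = 1 exactly.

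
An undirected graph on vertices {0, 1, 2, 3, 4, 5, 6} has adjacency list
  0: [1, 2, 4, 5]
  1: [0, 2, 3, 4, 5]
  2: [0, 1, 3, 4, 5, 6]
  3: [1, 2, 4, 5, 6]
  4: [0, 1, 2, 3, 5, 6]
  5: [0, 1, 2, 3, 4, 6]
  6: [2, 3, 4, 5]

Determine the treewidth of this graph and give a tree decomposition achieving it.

Treewidth 4.
One optimal decomposition is:
Bags: B1 = {1, 2, 3, 4, 5}  B2 = {2, 3, 4, 5, 6}  B3 = {0, 1, 2, 4, 5}
Tree: B1–B2, B1–B3

Every bag has size at most 5, so the width is 5 − 1 = 4 and tw(G) ≤ 4. For the lower bound, the 5 vertices {0, 1, 2, 4, 5} are pairwise adjacent, and any tree decomposition puts a clique entirely inside one bag — forcing width ≥ 4. Hence tw(G) = 4 exactly.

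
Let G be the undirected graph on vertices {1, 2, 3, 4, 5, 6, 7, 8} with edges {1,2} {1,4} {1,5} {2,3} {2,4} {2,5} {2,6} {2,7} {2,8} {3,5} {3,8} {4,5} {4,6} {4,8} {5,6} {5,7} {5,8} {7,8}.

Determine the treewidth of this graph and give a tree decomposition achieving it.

Treewidth 3.
Bags: B1 = {2, 4, 5, 8}  B2 = {2, 3, 5, 8}  B3 = {2, 4, 5, 6}  B4 = {2, 5, 7, 8}  B5 = {1, 2, 4, 5}
Tree: B1–B2, B1–B3, B1–B4, B3–B5

Every bag has size at most 4, so the width is 4 − 1 = 3 and tw(G) ≤ 3. Conversely, {2, 3, 5, 8} is a clique of size 4, and the vertices of any clique must share a bag in every tree decomposition; so some bag has ≥ 4 vertices and tw(G) ≥ 3. Hence tw(G) = 3 exactly.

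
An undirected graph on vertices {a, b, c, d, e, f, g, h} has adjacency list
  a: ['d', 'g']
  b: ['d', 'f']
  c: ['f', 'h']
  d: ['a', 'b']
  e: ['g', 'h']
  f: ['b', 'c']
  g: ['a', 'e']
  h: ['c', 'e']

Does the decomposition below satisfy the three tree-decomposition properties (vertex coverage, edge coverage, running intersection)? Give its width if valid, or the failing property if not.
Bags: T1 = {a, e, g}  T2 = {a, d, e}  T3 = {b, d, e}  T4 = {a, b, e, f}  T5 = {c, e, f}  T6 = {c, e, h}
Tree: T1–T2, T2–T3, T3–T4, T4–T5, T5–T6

No — bags containing vertex a are not connected in the tree.

A tree decomposition must satisfy three properties: every vertex lies in some bag; for every edge, both endpoints lie together in some bag; and for every vertex, the bags containing it form a connected subtree. Here bags containing vertex a are not connected in the tree, so the decomposition is invalid.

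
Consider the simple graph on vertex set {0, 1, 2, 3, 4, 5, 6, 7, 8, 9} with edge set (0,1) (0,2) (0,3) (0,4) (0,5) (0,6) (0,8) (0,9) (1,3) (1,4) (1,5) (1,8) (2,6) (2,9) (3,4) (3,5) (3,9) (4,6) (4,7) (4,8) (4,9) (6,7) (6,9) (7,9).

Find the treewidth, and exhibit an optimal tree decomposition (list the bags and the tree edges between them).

The largest bag has 4 vertices, giving width 3; this decomposition certifies tw(G) ≤ 3. On the other hand G contains the 4-clique {0, 2, 6, 9}. A clique must lie in a single bag of any decomposition, so no decomposition can have width below 3. Hence tw(G) = 3 exactly.

Treewidth 3.
One such decomposition:
Bags: B1 = {0, 3, 4, 9}  B2 = {0, 4, 6, 9}  B3 = {0, 1, 3, 4}  B4 = {0, 1, 4, 8}  B5 = {0, 1, 3, 5}  B6 = {4, 6, 7, 9}  B7 = {0, 2, 6, 9}
Tree: B1–B2, B1–B3, B3–B4, B3–B5, B2–B6, B2–B7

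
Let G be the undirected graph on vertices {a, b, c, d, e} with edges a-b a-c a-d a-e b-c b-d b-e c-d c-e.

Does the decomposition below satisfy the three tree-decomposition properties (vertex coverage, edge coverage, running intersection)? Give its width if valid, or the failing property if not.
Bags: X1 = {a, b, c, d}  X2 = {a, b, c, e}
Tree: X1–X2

Yes; width 3.

Checking the three conditions: (i) the bags cover all of {a, b, c, d, e}; (ii) for each edge, some bag contains both endpoints; (iii) the bags containing any fixed vertex form a subtree. All hold, so the decomposition is valid with width 4 − 1 = 3.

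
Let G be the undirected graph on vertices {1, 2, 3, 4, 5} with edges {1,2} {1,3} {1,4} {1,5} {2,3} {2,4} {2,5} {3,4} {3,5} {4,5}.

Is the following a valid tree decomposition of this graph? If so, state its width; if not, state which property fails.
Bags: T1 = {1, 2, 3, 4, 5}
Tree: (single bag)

Yes; width 4.

Checking the three conditions: (i) the bags cover all of {1, 2, 3, 4, 5}; (ii) for each edge, some bag contains both endpoints; (iii) the bags containing any fixed vertex form a subtree. All hold, so the decomposition is valid with width 5 − 1 = 4.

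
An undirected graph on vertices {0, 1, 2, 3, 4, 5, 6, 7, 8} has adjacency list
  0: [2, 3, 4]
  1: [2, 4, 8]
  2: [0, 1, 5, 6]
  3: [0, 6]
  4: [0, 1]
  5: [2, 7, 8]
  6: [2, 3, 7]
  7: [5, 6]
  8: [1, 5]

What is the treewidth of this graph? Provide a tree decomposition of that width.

Treewidth 3.
Bags: B1 = {0, 3, 4, 6}  B2 = {0, 2, 4, 6}  B3 = {1, 2, 4, 6}  B4 = {1, 2, 6, 7}  B5 = {1, 2, 5, 7}  B6 = {1, 5, 7, 8}
Tree: B1–B2, B2–B3, B3–B4, B4–B5, B5–B6

Every bag has size at most 4, so the width is 4 − 1 = 3 and tw(G) ≤ 3. For the lower bound: the 4 vertex sets {0,3,4}, {6}, {2}, {1,5,7,8} are disjoint, each induces a connected subgraph, and every pair is joined by at least one edge of G. Contracting each set to a single vertex therefore yields K_{4} as a minor, and since treewidth is minor-monotone, tw(G) ≥ tw(K_{4}) = 3. Hence tw(G) = 3 exactly.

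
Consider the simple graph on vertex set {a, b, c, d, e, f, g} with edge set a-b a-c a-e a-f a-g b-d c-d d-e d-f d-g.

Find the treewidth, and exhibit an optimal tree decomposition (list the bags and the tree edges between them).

Treewidth 2.
One optimal decomposition is:
Bags: B1 = {a, d, g}  B2 = {a, d, e}  B3 = {a, b, d}  B4 = {a, d, f}  B5 = {a, c, d}
Tree: B1–B2, B2–B3, B3–B4, B4–B5

Every bag has size at most 3, so the width is 3 − 1 = 2 and tw(G) ≤ 2. Since a–g–d–e–a is a cycle in G, G is not acyclic. Forests are exactly the graphs of treewidth ≤ 1, so tw(G) ≥ 2. Therefore the treewidth is 2.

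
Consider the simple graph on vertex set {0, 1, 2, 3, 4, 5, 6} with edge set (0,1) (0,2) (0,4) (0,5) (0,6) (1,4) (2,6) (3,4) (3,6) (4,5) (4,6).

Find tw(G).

A width-2 tree decomposition is:
Bags: B1 = {0, 4, 5}  B2 = {0, 1, 4}  B3 = {0, 4, 6}  B4 = {3, 4, 6}  B5 = {0, 2, 6}
Tree: B1–B2, B2–B3, B3–B4, B3–B5
The largest bag has 3 vertices, giving width 2; this decomposition certifies tw(G) ≤ 2. Conversely, {0, 2, 6} is a clique of size 3, and the vertices of any clique must share a bag in every tree decomposition; so some bag has ≥ 3 vertices and tw(G) ≥ 2. Therefore the treewidth is 2.

2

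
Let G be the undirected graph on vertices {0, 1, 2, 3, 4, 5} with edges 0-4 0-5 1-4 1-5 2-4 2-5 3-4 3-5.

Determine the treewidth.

2

A width-2 tree decomposition is:
Bags: B1 = {3, 4, 5}  B2 = {0, 4, 5}  B3 = {1, 4, 5}  B4 = {2, 4, 5}
Tree: B1–B2, B2–B3, B3–B4
The largest bag has 3 vertices, giving width 2; this decomposition certifies tw(G) ≤ 2. For the lower bound, G contains the cycle 4–3–5–0–4, so G is not a forest; only forests have treewidth ≤ 1, hence tw(G) ≥ 2. Hence tw(G) = 2 exactly.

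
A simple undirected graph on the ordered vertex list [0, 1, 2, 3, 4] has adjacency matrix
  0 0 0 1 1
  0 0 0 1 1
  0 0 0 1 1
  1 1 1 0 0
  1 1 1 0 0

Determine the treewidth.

A width-2 tree decomposition is:
Bags: B1 = {1, 3, 4}  B2 = {2, 3, 4}  B3 = {0, 3, 4}
Tree: B1–B2, B2–B3
Every bag has size at most 3, so the width is 3 − 1 = 2 and tw(G) ≤ 2. Since 4–1–3–2–4 is a cycle in G, G is not acyclic. Forests are exactly the graphs of treewidth ≤ 1, so tw(G) ≥ 2. Combining the bounds, tw(G) = 2.

2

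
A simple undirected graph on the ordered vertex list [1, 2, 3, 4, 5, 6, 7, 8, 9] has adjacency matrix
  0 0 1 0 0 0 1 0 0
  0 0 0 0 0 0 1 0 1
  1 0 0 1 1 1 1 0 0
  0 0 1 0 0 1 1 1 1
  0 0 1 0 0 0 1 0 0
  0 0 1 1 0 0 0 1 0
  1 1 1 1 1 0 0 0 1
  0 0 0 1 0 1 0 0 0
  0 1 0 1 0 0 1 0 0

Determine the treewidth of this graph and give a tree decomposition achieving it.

Treewidth 2.
One such decomposition:
Bags: B1 = {3, 4, 7}  B2 = {1, 3, 7}  B3 = {3, 4, 6}  B4 = {4, 6, 8}  B5 = {3, 5, 7}  B6 = {4, 7, 9}  B7 = {2, 7, 9}
Tree: B1–B2, B1–B3, B3–B4, B2–B5, B1–B6, B6–B7

The largest bag has 3 vertices, giving width 2; this decomposition certifies tw(G) ≤ 2. For the lower bound, the 3 vertices {4, 6, 8} are pairwise adjacent, and any tree decomposition puts a clique entirely inside one bag — forcing width ≥ 2. The upper and lower bounds meet at 2, so that is the treewidth.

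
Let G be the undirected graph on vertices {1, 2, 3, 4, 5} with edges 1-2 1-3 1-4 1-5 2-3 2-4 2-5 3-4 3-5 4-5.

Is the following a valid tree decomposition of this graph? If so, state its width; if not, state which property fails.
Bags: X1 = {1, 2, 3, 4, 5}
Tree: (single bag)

Yes; width 4.

Vertex coverage: the bags together contain {1, 2, 3, 4, 5}, the full vertex set. Edge coverage: each edge of G has both endpoints in at least one bag. Running intersection: for every vertex, the bags containing it form a connected subtree. All three properties hold, so this is a valid tree decomposition of width max|bag| − 1 = 4, and hence tw(G) ≤ 4.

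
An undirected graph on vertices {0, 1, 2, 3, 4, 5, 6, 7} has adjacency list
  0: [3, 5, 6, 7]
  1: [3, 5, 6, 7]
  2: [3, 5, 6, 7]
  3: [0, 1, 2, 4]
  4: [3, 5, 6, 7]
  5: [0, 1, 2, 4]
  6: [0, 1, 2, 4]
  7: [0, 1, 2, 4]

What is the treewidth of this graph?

4

A width-4 tree decomposition is:
Bags: B1 = {0, 1, 2, 4, 6}  B2 = {0, 1, 2, 4, 7}  B3 = {0, 1, 2, 4, 5}  B4 = {0, 1, 2, 3, 4}
Tree: B1–B2, B2–B3, B3–B4
Each bag holds 5 vertices, so the decomposition has width 4, which upper-bounds the treewidth. For the lower bound: the 5 vertex sets {2,6}, {4,7}, {1,5}, {0}, {3} are disjoint, each induces a connected subgraph, and every pair is joined by at least one edge of G. Contracting each set to a single vertex therefore yields K_{5} as a minor, and since treewidth is minor-monotone, tw(G) ≥ tw(K_{5}) = 4. Therefore the treewidth is 4.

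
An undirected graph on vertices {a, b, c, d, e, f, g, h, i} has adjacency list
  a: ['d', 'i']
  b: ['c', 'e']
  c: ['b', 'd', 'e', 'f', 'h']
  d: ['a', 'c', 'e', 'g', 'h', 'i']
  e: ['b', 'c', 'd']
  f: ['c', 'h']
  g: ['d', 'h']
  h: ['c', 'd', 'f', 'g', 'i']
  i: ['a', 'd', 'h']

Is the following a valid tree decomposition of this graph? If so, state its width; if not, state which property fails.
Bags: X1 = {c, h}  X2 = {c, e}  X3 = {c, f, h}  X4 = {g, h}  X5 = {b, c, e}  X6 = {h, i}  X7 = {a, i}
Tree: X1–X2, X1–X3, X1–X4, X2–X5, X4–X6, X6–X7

No — vertex d appears in no bag.

A tree decomposition must satisfy three properties: every vertex lies in some bag; for every edge, both endpoints lie together in some bag; and for every vertex, the bags containing it form a connected subtree. Here vertex d appears in no bag, so the decomposition is invalid.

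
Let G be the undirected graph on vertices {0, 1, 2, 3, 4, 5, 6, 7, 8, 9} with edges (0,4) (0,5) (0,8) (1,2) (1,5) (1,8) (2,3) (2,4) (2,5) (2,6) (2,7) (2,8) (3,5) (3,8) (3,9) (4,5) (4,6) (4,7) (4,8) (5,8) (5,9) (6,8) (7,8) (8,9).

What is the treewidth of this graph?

3

A width-3 tree decomposition is:
Bags: B1 = {2, 3, 5, 8}  B2 = {2, 4, 5, 8}  B3 = {2, 4, 7, 8}  B4 = {0, 4, 5, 8}  B5 = {2, 4, 6, 8}  B6 = {3, 5, 8, 9}  B7 = {1, 2, 5, 8}
Tree: B1–B2, B2–B3, B2–B4, B3–B5, B1–B6, B2–B7
The largest bag has 4 vertices, giving width 3; this decomposition certifies tw(G) ≤ 3. Conversely, {0, 4, 5, 8} is a clique of size 4, and the vertices of any clique must share a bag in every tree decomposition; so some bag has ≥ 4 vertices and tw(G) ≥ 3. Therefore the treewidth is 3.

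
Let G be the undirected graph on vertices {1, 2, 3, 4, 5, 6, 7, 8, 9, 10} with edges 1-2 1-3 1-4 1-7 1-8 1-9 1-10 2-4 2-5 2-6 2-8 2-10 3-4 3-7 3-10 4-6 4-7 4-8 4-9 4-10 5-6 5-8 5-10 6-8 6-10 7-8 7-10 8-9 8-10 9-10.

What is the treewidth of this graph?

4

A width-4 tree decomposition is:
Bags: B1 = {1, 4, 7, 8, 10}  B2 = {1, 3, 4, 7, 10}  B3 = {1, 2, 4, 8, 10}  B4 = {2, 4, 6, 8, 10}  B5 = {1, 4, 8, 9, 10}  B6 = {2, 5, 6, 8, 10}
Tree: B1–B2, B1–B3, B3–B4, B1–B5, B4–B6
The largest bag has 5 vertices, giving width 4; this decomposition certifies tw(G) ≤ 4. Conversely, {1, 4, 8, 9, 10} is a clique of size 5, and the vertices of any clique must share a bag in every tree decomposition; so some bag has ≥ 5 vertices and tw(G) ≥ 4. Combining the bounds, tw(G) = 4.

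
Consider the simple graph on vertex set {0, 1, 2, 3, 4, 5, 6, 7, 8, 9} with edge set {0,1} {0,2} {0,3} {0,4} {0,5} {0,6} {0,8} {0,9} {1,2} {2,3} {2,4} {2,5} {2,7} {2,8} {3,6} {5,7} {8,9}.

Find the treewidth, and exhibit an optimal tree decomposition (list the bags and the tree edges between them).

The largest bag has 3 vertices, giving width 2; this decomposition certifies tw(G) ≤ 2. Conversely, {0, 8, 9} is a clique of size 3, and the vertices of any clique must share a bag in every tree decomposition; so some bag has ≥ 3 vertices and tw(G) ≥ 2. Therefore the treewidth is 2.

Treewidth 2.
Bags: B1 = {0, 2, 5}  B2 = {0, 2, 8}  B3 = {0, 1, 2}  B4 = {0, 8, 9}  B5 = {0, 2, 4}  B6 = {0, 2, 3}  B7 = {0, 3, 6}  B8 = {2, 5, 7}
Tree: B1–B2, B1–B3, B2–B4, B3–B5, B1–B6, B6–B7, B1–B8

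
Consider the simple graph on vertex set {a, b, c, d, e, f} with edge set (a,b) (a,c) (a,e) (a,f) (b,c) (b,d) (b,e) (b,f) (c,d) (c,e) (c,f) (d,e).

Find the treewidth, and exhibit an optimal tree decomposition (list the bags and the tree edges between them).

Treewidth 3.
One such decomposition:
Bags: B1 = {a, b, c, e}  B2 = {b, c, d, e}  B3 = {a, b, c, f}
Tree: B1–B2, B1–B3

Each bag holds 4 vertices, so the decomposition has width 3, which upper-bounds the treewidth. For the lower bound, the 4 vertices {b, c, d, e} are pairwise adjacent, and any tree decomposition puts a clique entirely inside one bag — forcing width ≥ 3. Therefore the treewidth is 3.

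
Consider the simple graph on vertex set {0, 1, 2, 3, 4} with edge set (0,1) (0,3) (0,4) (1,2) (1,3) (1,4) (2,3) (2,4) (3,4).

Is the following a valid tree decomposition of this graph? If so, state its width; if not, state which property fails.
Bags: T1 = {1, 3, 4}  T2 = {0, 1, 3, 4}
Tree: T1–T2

A tree decomposition must satisfy three properties: every vertex lies in some bag; for every edge, both endpoints lie together in some bag; and for every vertex, the bags containing it form a connected subtree. Here vertex 2 appears in no bag, so the decomposition is invalid.

No — vertex 2 appears in no bag.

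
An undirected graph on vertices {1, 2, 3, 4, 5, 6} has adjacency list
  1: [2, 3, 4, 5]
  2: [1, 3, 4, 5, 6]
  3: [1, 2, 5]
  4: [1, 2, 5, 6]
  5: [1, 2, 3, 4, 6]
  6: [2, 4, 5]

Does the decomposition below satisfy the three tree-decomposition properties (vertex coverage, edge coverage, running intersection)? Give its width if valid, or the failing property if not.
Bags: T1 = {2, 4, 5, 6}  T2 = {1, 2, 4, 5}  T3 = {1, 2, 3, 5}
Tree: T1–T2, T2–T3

Yes; width 3.

Checking the three conditions: (i) the bags cover all of {1, 2, 3, 4, 5, 6}; (ii) for each edge, some bag contains both endpoints; (iii) the bags containing any fixed vertex form a subtree. All hold, so the decomposition is valid with width 4 − 1 = 3.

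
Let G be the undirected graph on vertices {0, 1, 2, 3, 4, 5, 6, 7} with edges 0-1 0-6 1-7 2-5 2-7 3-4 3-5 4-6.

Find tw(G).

A width-2 tree decomposition is:
Bags: B1 = {1, 2, 7}  B2 = {1, 2, 5}  B3 = {1, 3, 5}  B4 = {1, 3, 4}  B5 = {1, 4, 6}  B6 = {0, 1, 6}
Tree: B1–B2, B2–B3, B3–B4, B4–B5, B5–B6
The largest bag has 3 vertices, giving width 2; this decomposition certifies tw(G) ≤ 2. The edges 1–7–2–5–3–4–6–0–1 form a cycle, so G is not a tree and its treewidth is at least 2. Hence tw(G) = 2 exactly.

2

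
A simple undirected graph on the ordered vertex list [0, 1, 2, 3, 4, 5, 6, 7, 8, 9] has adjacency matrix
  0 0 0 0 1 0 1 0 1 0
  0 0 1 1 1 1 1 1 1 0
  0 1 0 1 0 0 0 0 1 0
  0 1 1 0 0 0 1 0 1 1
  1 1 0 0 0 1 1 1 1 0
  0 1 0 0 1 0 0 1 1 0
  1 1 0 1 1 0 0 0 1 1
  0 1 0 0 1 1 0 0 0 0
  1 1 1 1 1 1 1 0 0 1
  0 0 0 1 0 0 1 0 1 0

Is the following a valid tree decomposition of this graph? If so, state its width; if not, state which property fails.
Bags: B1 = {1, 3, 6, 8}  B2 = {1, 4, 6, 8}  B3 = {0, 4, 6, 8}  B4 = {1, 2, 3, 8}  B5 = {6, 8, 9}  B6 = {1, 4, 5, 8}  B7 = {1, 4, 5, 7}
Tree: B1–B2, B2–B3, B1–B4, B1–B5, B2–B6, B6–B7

A tree decomposition must satisfy three properties: every vertex lies in some bag; for every edge, both endpoints lie together in some bag; and for every vertex, the bags containing it form a connected subtree. Here edge (3,9) lies in no bag, so the decomposition is invalid.

No — edge (3,9) lies in no bag.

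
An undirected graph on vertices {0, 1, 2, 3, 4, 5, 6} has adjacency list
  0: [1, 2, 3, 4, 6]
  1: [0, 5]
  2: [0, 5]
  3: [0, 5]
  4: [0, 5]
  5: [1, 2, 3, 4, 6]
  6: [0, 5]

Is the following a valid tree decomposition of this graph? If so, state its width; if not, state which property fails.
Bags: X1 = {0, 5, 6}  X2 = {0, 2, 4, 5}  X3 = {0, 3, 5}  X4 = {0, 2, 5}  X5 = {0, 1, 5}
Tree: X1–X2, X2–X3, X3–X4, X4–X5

A tree decomposition must satisfy three properties: every vertex lies in some bag; for every edge, both endpoints lie together in some bag; and for every vertex, the bags containing it form a connected subtree. Here bags containing vertex 2 are not connected in the tree, so the decomposition is invalid.

No — bags containing vertex 2 are not connected in the tree.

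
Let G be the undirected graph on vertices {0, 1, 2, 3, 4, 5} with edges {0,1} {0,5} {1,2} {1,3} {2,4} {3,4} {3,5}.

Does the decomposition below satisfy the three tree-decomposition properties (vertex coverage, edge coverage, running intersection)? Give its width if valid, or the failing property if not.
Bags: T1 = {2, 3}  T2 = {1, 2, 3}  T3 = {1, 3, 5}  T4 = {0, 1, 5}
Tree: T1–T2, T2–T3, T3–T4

No — vertex 4 appears in no bag.

A tree decomposition must satisfy three properties: every vertex lies in some bag; for every edge, both endpoints lie together in some bag; and for every vertex, the bags containing it form a connected subtree. Here vertex 4 appears in no bag, so the decomposition is invalid.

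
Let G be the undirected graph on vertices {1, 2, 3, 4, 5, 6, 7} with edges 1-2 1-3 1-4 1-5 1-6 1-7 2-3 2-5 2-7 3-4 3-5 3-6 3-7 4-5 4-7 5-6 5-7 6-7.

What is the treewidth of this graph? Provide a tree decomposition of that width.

Treewidth 4.
One such decomposition:
Bags: B1 = {1, 2, 3, 5, 7}  B2 = {1, 3, 5, 6, 7}  B3 = {1, 3, 4, 5, 7}
Tree: B1–B2, B2–B3

The largest bag has 5 vertices, giving width 4; this decomposition certifies tw(G) ≤ 4. For the lower bound, the 5 vertices {1, 2, 3, 5, 7} are pairwise adjacent, and any tree decomposition puts a clique entirely inside one bag — forcing width ≥ 4. Hence tw(G) = 4 exactly.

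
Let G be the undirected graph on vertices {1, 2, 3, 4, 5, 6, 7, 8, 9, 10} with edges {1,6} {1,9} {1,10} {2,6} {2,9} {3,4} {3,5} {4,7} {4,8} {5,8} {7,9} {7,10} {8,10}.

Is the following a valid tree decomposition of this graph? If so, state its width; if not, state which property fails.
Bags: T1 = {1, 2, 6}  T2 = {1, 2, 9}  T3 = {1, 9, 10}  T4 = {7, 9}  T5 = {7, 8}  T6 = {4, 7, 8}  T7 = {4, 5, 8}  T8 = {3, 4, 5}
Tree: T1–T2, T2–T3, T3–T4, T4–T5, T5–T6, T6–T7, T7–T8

A tree decomposition must satisfy three properties: every vertex lies in some bag; for every edge, both endpoints lie together in some bag; and for every vertex, the bags containing it form a connected subtree. Here edge (10,7) lies in no bag, so the decomposition is invalid.

No — edge (10,7) lies in no bag.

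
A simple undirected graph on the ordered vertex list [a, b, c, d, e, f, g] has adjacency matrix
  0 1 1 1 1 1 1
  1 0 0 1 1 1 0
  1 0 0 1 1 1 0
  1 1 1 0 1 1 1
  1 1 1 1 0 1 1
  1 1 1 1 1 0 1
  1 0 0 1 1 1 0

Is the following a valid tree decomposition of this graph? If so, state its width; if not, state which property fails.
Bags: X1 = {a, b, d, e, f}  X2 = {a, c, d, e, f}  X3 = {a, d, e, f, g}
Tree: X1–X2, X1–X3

Yes; width 4.

Every vertex of G appears in some bag (union = {a, b, c, d, e, f, g}); every edge is covered by a bag; and for each vertex v the set of bags containing v is connected in the bag tree. The decomposition is therefore valid. The largest bag has 5 vertices, so the width is 4.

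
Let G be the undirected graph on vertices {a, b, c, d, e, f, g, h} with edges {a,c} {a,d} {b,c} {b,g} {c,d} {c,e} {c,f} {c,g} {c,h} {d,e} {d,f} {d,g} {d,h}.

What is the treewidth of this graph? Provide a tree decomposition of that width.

Each bag holds 3 vertices, so the decomposition has width 2, which upper-bounds the treewidth. For the lower bound, the 3 vertices {c, d, f} are pairwise adjacent, and any tree decomposition puts a clique entirely inside one bag — forcing width ≥ 2. Hence tw(G) = 2 exactly.

Treewidth 2.
One optimal decomposition is:
Bags: B1 = {a, c, d}  B2 = {c, d, h}  B3 = {c, d, f}  B4 = {c, d, g}  B5 = {c, d, e}  B6 = {b, c, g}
Tree: B1–B2, B1–B3, B3–B4, B1–B5, B4–B6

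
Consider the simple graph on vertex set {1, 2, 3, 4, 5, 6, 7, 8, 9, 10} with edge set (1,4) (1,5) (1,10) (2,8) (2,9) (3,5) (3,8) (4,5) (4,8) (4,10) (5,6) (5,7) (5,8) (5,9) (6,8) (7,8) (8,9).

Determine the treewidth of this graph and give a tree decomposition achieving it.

Treewidth 2.
One optimal decomposition is:
Bags: B1 = {4, 5, 8}  B2 = {1, 4, 5}  B3 = {3, 5, 8}  B4 = {5, 7, 8}  B5 = {1, 4, 10}  B6 = {5, 6, 8}  B7 = {5, 8, 9}  B8 = {2, 8, 9}
Tree: B1–B2, B1–B3, B1–B4, B2–B5, B4–B6, B3–B7, B7–B8

Each bag holds 3 vertices, so the decomposition has width 2, which upper-bounds the treewidth. For the lower bound, the 3 vertices {2, 8, 9} are pairwise adjacent, and any tree decomposition puts a clique entirely inside one bag — forcing width ≥ 2. The upper and lower bounds meet at 2, so that is the treewidth.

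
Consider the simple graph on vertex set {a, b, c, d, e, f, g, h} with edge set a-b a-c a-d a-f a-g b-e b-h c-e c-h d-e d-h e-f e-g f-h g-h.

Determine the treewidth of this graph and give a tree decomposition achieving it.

Treewidth 3.
One such decomposition:
Bags: B1 = {a, d, e, h}  B2 = {a, b, e, h}  B3 = {a, e, f, h}  B4 = {a, c, e, h}  B5 = {a, e, g, h}
Tree: B1–B2, B2–B3, B3–B4, B4–B5

Every bag has size at most 4, so the width is 4 − 1 = 3 and tw(G) ≤ 3. For the lower bound: the 4 vertex sets {a,d}, {b,e}, {h}, {f} are disjoint, each induces a connected subgraph, and every pair is joined by at least one edge of G. Contracting each set to a single vertex therefore yields K_{4} as a minor, and since treewidth is minor-monotone, tw(G) ≥ tw(K_{4}) = 3. Hence tw(G) = 3 exactly.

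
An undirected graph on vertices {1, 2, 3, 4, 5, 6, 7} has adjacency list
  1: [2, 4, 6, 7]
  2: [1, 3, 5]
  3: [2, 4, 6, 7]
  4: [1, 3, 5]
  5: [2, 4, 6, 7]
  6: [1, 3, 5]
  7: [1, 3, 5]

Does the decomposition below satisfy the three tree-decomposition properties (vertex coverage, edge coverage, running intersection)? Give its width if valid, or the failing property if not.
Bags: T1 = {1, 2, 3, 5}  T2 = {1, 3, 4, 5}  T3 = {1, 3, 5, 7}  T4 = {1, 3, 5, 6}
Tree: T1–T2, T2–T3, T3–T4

Yes; width 3.

Vertex coverage: the bags together contain {1, 2, 3, 4, 5, 6, 7}, the full vertex set. Edge coverage: each edge of G has both endpoints in at least one bag. Running intersection: for every vertex, the bags containing it form a connected subtree. All three properties hold, so this is a valid tree decomposition of width max|bag| − 1 = 3, and hence tw(G) ≤ 3.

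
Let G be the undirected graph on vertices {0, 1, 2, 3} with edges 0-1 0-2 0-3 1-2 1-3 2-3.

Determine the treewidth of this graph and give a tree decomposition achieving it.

Treewidth 3.
One optimal decomposition is:
Bags: B1 = {0, 1, 2, 3}
Tree: (single bag)

With just one bag of size 4, the width is 4 − 1 = 3, so tw(G) ≤ 3. On the other hand G contains the 4-clique {0, 1, 2, 3}. A clique must lie in a single bag of any decomposition, so no decomposition can have width below 3. Therefore the treewidth is 3.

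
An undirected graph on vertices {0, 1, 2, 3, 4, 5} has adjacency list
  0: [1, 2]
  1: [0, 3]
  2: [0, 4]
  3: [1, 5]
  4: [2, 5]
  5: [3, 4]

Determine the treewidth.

2

A width-2 tree decomposition is:
Bags: B1 = {2, 4, 5}  B2 = {2, 3, 5}  B3 = {1, 2, 3}  B4 = {0, 1, 2}
Tree: B1–B2, B2–B3, B3–B4
Every bag has size at most 3, so the width is 3 − 1 = 2 and tw(G) ≤ 2. The edges 2–4–5–3–1–0–2 form a cycle, so G is not a tree and its treewidth is at least 2. Combining the bounds, tw(G) = 2.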